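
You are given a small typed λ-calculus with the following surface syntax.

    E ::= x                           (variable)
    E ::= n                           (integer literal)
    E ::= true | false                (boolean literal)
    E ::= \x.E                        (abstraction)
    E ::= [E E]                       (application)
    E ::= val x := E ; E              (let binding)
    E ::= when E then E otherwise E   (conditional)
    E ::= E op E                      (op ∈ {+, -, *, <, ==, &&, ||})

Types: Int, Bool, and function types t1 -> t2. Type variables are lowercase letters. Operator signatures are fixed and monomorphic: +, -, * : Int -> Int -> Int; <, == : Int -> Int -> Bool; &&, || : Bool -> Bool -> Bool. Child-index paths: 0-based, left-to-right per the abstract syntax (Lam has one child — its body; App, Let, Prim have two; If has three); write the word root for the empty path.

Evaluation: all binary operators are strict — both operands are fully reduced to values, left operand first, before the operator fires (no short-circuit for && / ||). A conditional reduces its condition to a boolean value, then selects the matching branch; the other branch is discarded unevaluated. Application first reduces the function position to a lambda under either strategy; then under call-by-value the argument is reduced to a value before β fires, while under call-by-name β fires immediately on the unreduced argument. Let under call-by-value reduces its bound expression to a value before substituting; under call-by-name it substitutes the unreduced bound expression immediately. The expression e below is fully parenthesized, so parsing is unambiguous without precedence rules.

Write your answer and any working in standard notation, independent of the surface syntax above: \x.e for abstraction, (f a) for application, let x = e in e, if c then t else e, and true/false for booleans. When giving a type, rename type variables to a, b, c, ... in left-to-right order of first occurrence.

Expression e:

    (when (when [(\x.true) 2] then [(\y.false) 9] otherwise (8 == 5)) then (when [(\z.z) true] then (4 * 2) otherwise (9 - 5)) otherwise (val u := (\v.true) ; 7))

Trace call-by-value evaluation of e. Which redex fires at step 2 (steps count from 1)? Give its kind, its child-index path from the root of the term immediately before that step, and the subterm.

Answer: if at 0 : (if true then ((\y.false) 9) else (8 == 5))

Trace:
step 0: (if (if ((\x.true) 2) then ((\y.false) 9) else (8 == 5)) then (if ((\z.z) true) then (4 * 2) else (9 - 5)) else (let u = (\v.true) in 7))
step 1: [beta@0.0] (if (if true then ((\y.false) 9) else (8 == 5)) then (if ((\z.z) true) then (4 * 2) else (9 - 5)) else (let u = (\v.true) in 7))
step 2: [if@0] (if ((\y.false) 9) then (if ((\z.z) true) then (4 * 2) else (9 - 5)) else (let u = (\v.true) in 7))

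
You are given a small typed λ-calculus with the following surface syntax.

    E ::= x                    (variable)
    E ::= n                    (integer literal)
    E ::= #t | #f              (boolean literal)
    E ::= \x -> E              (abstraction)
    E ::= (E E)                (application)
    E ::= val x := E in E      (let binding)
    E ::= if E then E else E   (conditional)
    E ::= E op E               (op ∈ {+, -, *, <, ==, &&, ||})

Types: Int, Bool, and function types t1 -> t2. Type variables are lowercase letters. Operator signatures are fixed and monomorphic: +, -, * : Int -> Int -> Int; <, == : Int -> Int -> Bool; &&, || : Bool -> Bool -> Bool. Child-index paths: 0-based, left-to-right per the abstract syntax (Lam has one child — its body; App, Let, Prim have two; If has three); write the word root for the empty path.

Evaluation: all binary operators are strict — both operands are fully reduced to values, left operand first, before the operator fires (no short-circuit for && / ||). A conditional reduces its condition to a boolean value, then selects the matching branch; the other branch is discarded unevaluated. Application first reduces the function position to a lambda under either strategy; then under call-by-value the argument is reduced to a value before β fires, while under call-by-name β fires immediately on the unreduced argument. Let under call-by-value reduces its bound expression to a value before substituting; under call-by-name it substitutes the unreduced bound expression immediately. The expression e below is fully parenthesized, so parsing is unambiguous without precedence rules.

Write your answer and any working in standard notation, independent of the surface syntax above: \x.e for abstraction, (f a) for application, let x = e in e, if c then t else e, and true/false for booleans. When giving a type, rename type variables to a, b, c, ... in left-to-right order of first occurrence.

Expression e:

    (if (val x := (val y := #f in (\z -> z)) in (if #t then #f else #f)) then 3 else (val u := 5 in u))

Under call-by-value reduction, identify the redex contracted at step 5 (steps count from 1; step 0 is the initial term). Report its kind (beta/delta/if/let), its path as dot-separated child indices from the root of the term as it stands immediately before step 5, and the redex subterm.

Trace:
step 0: (if (let x = (let y = false in (\z.z)) in (if true then false else false)) then 3 else (let u = 5 in u))
step 1: [let@0.0] (if (let x = (\z.z) in (if true then false else false)) then 3 else (let u = 5 in u))
step 2: [let@0] (if (if true then false else false) then 3 else (let u = 5 in u))
step 3: [if@0] (if false then 3 else (let u = 5 in u))
step 4: [if@root] (let u = 5 in u)
step 5: [let@root] 5

Answer: let at root : (let u = 5 in u)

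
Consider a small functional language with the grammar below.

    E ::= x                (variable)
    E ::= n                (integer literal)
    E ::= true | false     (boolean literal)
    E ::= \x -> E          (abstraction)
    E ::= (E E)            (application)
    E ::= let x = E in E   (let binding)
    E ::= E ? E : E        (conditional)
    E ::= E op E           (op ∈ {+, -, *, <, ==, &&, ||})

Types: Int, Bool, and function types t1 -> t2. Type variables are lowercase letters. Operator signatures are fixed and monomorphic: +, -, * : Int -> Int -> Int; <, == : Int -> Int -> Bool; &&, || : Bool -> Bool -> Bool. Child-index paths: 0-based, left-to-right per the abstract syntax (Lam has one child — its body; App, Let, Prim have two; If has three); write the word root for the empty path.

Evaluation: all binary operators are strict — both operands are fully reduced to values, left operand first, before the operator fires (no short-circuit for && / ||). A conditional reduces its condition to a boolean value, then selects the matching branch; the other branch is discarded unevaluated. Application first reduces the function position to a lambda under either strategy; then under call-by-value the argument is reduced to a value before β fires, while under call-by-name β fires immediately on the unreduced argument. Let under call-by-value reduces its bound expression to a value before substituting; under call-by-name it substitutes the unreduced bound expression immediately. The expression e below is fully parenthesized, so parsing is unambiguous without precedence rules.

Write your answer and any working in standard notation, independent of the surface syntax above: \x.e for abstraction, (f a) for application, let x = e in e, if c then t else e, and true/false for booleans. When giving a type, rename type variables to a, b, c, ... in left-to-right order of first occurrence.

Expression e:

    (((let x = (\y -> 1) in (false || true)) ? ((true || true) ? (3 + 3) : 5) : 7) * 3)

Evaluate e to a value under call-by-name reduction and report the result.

Answer: 18

Derivation:
step 0: ((if (let x = (\y.1) in (false || true)) then (if (true || true) then (3 + 3) else 5) else 7) * 3)
step 1: [let@0.0] ((if (false || true) then (if (true || true) then (3 + 3) else 5) else 7) * 3)
step 2: [delta@0.0] ((if true then (if (true || true) then (3 + 3) else 5) else 7) * 3)
step 3: [if@0] ((if (true || true) then (3 + 3) else 5) * 3)
step 4: [delta@0.0] ((if true then (3 + 3) else 5) * 3)
step 5: [if@0] ((3 + 3) * 3)
step 6: [delta@0] (6 * 3)
step 7: [delta@root] 18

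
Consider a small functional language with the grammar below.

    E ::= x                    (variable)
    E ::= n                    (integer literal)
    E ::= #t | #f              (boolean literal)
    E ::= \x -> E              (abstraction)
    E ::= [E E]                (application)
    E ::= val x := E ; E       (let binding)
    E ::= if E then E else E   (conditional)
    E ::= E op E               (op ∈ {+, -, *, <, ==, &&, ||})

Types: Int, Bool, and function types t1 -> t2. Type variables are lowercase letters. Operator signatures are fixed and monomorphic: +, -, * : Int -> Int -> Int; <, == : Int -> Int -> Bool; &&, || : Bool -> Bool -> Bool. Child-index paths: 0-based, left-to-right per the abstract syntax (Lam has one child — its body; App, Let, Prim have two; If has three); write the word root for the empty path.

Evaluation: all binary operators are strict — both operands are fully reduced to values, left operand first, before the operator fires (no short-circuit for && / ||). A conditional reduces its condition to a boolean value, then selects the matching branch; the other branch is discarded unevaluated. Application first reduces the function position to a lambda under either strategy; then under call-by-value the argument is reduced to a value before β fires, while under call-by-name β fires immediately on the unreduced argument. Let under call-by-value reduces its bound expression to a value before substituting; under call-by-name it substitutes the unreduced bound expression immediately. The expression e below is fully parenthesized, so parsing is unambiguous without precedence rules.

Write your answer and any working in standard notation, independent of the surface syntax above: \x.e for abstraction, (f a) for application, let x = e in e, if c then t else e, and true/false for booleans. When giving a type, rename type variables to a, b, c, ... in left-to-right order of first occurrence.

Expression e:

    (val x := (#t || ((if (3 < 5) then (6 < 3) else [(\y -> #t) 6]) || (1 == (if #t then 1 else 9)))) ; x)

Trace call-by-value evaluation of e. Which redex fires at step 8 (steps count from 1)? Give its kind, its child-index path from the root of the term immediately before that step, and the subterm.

Answer: let at root : (let x = true in x)

Derivation:
step 0: (let x = (true || ((if (3 < 5) then (6 < 3) else ((\y.true) 6)) || (1 == (if true then 1 else 9)))) in x)
step 1: [delta@0.1.0.0] (let x = (true || ((if true then (6 < 3) else ((\y.true) 6)) || (1 == (if true then 1 else 9)))) in x)
step 2: [if@0.1.0] (let x = (true || ((6 < 3) || (1 == (if true then 1 else 9)))) in x)
step 3: [delta@0.1.0] (let x = (true || (false || (1 == (if true then 1 else 9)))) in x)
step 4: [if@0.1.1.1] (let x = (true || (false || (1 == 1))) in x)
step 5: [delta@0.1.1] (let x = (true || (false || true)) in x)
step 6: [delta@0.1] (let x = (true || true) in x)
step 7: [delta@0] (let x = true in x)
step 8: [let@root] true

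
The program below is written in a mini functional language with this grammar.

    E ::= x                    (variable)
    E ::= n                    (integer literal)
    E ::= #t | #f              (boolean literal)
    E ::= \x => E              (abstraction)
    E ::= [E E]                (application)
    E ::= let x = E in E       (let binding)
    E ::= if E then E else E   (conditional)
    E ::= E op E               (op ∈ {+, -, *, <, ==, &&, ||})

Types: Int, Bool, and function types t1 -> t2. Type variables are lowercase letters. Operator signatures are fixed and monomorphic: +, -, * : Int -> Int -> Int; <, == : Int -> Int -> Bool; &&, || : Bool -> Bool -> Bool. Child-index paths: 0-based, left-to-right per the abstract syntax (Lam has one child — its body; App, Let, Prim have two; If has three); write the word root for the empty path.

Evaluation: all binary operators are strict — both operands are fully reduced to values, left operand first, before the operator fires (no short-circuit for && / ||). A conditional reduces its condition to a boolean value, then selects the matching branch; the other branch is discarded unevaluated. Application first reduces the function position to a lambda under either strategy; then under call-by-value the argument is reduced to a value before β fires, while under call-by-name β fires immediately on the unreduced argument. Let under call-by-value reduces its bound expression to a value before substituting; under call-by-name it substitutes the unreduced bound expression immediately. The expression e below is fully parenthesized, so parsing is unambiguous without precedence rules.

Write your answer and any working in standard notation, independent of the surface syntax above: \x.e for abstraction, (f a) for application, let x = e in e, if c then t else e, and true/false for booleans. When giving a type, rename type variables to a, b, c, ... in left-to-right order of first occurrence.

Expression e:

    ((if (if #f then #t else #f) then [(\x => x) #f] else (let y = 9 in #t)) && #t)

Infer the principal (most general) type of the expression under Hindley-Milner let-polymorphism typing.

Trace:
  unify Bool ~ Bool
  unify Bool ~ Bool
  unify Bool ~ Bool
x : a
\x._ : a -> a
  unify a -> a ~ Bool -> b
  unify a ~ Bool
  unify Bool ~ b
_ _ : Bool
let y : Int
  unify Bool ~ Bool
  unify Bool ~ Bool
  unify Bool ~ Bool

Answer: Bool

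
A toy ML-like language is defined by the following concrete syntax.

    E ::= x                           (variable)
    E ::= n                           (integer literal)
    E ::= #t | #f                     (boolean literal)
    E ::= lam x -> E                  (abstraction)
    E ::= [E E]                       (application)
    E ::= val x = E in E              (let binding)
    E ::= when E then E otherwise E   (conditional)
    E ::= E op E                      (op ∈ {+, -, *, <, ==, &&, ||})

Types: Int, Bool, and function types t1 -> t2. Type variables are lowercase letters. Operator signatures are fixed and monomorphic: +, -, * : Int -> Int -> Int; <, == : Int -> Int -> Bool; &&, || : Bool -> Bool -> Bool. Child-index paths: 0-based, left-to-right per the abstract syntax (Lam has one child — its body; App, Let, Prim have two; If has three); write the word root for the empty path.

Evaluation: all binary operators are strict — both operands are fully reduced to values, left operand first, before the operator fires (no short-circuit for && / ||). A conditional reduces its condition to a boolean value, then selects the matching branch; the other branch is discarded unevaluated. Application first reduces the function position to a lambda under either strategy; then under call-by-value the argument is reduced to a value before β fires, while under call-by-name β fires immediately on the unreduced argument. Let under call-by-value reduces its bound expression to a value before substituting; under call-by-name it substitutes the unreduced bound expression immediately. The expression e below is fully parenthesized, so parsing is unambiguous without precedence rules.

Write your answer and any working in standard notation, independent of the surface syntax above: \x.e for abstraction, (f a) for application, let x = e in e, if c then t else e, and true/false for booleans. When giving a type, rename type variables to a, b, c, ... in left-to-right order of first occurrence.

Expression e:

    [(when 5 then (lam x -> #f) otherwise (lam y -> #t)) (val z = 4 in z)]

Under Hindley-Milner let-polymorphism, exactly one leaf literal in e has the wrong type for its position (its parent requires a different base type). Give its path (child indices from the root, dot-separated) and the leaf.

Derivation:
  unify Int ~ Bool
  FAIL: mismatch Int ~ Bool

Answer: 0.0 : 5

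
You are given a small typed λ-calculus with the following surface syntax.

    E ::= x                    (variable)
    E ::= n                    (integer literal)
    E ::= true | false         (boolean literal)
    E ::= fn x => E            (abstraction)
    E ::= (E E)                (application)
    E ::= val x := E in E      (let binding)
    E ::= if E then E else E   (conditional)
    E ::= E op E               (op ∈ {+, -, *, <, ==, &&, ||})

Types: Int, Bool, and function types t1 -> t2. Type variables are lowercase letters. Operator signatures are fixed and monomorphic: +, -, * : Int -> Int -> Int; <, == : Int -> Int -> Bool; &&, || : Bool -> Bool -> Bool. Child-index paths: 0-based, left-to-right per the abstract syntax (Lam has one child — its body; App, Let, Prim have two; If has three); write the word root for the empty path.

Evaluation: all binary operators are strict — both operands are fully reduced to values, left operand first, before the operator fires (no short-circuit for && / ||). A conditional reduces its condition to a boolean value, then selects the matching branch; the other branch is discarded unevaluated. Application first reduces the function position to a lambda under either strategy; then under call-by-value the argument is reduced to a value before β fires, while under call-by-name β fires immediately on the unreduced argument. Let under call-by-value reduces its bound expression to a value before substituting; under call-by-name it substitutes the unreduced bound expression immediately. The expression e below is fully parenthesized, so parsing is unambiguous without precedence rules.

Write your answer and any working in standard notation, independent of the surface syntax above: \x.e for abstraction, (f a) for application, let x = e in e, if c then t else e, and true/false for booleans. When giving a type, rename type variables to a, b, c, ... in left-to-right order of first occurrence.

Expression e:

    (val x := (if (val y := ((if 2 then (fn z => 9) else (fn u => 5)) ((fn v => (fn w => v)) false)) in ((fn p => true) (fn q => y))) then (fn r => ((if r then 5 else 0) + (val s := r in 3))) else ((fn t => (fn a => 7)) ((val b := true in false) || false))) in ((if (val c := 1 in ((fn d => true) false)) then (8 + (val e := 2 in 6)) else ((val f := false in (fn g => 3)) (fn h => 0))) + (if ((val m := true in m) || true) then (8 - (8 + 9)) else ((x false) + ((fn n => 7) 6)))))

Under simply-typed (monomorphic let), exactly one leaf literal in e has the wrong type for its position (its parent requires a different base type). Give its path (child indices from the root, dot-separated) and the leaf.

Trace:
  unify Int ~ Bool
  FAIL: mismatch Int ~ Bool

Answer: 0.0.0.0.0 : 2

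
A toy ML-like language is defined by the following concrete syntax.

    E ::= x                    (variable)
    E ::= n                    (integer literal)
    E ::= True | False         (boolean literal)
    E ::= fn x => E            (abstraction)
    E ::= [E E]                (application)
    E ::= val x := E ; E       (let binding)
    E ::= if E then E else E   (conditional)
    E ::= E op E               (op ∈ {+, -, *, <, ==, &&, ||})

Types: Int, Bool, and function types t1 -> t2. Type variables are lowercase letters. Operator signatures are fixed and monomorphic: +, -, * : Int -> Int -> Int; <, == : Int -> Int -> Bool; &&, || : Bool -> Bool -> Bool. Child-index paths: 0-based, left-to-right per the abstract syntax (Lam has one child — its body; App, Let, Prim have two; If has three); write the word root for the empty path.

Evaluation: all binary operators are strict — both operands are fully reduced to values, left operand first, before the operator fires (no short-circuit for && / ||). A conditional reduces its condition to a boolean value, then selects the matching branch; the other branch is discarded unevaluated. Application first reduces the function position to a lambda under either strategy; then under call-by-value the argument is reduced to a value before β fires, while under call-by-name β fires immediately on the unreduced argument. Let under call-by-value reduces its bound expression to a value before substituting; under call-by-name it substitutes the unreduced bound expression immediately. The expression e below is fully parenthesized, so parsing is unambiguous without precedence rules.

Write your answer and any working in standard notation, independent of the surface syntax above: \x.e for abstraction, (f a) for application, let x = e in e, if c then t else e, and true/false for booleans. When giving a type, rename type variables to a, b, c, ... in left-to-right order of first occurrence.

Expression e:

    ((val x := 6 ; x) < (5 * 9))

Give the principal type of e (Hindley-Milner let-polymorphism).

Answer: Bool

Derivation:
let x : Int
x : Int
  unify Int ~ Int
  unify Int ~ Int
  unify Int ~ Int
  unify Int ~ Int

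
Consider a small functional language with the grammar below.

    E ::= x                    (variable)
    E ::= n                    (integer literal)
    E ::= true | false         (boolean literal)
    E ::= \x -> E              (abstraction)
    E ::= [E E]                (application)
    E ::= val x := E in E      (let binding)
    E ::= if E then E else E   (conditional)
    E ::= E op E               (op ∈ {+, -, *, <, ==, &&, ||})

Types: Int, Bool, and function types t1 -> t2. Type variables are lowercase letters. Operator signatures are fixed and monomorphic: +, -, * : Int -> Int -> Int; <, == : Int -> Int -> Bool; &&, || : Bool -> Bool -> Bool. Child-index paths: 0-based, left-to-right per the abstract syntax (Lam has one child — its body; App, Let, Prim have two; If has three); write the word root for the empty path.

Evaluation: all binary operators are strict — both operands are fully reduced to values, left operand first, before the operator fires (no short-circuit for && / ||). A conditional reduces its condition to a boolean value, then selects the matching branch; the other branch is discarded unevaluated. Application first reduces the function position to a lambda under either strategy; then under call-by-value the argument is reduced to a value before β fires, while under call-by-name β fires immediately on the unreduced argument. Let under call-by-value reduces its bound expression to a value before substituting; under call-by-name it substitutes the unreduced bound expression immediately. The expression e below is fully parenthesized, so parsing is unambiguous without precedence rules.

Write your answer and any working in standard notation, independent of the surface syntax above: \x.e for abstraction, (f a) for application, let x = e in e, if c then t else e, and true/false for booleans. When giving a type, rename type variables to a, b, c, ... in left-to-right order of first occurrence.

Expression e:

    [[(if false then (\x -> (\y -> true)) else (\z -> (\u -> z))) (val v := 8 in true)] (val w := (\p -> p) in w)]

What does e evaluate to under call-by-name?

Working:
step 0: (((if false then (\x.(\y.true)) else (\z.(\u.z))) (let v = 8 in true)) (let w = (\p.p) in w))
step 1: [if@0.0] (((\z.(\u.z)) (let v = 8 in true)) (let w = (\p.p) in w))
step 2: [beta@0] ((\u.(let v = 8 in true)) (let w = (\p.p) in w))
step 3: [beta@root] (let v = 8 in true)
step 4: [let@root] true

Answer: true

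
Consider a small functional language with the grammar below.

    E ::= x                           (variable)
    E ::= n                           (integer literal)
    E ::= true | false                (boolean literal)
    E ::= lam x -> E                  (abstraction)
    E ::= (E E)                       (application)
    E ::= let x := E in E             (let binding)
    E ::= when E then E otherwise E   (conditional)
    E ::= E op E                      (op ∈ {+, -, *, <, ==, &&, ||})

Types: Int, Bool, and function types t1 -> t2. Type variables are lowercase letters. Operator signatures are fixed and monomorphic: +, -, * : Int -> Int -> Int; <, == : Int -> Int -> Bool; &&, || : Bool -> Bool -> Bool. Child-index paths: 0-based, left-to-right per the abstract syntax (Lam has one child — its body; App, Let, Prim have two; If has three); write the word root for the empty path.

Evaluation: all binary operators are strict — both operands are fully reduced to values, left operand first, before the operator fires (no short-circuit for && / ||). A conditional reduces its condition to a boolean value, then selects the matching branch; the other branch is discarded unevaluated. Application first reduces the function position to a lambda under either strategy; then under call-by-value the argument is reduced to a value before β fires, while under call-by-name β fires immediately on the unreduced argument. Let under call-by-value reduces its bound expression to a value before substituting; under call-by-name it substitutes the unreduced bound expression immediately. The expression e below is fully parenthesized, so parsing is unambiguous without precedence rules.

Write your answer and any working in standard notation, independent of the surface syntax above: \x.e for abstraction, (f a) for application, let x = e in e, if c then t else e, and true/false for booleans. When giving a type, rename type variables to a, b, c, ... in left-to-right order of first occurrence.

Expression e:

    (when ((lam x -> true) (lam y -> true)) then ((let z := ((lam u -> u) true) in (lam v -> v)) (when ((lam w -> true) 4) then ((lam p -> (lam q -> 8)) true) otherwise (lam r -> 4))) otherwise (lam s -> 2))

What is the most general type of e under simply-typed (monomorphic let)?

Derivation:
\x._ : a -> Bool
\y._ : b -> Bool
  unify a -> Bool ~ (b -> Bool) -> c
  unify a ~ b -> Bool
  unify Bool ~ c
_ _ : Bool
  unify Bool ~ Bool
u : d
\u._ : d -> d
  unify d -> d ~ Bool -> e
  unify d ~ Bool
  unify Bool ~ e
_ _ : Bool
let z : Bool
v : f
\v._ : f -> f
\w._ : g -> Bool
  unify g -> Bool ~ Int -> h
  unify g ~ Int
  unify Bool ~ h
_ _ : Bool
  unify Bool ~ Bool
\q._ : j -> Int
\p._ : i -> j -> Int
  unify i -> j -> Int ~ Bool -> k
  unify i ~ Bool
  unify j -> Int ~ k
_ _ : j -> Int
\r._ : l -> Int
  unify j -> Int ~ l -> Int
  unify j ~ l
  unify Int ~ Int
  unify f -> f ~ (l -> Int) -> m
  unify f ~ l -> Int
  unify l -> Int ~ m
_ _ : l -> Int
\s._ : n -> Int
  unify l -> Int ~ n -> Int
  unify l ~ n
  unify Int ~ Int

Answer: a -> Int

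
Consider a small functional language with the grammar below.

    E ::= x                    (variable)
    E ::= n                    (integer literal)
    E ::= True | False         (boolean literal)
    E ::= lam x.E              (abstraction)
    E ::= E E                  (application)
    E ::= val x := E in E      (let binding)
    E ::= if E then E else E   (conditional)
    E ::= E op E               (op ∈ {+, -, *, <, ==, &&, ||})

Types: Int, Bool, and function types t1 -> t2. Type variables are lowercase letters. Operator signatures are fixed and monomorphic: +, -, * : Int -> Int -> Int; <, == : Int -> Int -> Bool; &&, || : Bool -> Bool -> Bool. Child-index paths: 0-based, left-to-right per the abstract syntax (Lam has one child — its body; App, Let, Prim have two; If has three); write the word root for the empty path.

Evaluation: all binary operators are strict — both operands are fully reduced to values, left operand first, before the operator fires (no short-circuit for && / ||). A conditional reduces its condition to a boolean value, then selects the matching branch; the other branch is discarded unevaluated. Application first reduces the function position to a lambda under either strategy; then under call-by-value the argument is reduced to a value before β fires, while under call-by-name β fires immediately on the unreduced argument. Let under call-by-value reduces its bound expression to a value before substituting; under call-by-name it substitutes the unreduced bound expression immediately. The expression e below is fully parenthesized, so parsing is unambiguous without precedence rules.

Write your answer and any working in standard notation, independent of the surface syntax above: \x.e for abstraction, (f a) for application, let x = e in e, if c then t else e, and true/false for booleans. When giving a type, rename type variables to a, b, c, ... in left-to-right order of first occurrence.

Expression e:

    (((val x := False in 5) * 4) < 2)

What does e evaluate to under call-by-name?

Answer: false

Trace:
step 0: (((let x = false in 5) * 4) < 2)
step 1: [let@0.0] ((5 * 4) < 2)
step 2: [delta@0] (20 < 2)
step 3: [delta@root] false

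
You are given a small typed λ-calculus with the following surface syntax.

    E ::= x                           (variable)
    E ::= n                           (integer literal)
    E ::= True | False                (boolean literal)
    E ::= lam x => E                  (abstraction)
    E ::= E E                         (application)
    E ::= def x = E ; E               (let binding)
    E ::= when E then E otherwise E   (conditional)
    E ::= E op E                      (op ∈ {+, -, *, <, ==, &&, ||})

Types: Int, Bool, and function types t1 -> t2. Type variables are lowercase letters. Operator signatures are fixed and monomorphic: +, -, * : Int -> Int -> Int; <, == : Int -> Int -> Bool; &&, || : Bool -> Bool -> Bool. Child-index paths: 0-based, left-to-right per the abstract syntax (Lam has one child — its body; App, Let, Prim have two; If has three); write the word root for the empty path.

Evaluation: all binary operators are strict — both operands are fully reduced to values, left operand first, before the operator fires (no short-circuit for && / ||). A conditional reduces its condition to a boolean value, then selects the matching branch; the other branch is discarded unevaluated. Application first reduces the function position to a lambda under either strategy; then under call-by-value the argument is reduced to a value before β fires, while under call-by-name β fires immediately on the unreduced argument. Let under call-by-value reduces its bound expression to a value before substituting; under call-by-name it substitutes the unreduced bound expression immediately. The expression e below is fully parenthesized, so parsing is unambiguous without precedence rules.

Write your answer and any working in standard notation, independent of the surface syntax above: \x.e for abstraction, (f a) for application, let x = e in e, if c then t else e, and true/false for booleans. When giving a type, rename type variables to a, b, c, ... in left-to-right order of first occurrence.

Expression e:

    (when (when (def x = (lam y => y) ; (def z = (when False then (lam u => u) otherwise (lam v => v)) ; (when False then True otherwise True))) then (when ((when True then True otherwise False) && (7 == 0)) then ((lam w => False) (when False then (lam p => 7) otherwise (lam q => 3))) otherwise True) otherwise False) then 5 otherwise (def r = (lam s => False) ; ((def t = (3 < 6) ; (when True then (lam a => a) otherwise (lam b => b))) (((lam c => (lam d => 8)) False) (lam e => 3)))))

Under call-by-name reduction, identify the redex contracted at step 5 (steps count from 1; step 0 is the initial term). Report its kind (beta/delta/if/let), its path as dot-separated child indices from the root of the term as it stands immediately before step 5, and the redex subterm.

Derivation:
step 0: (if (if (let x = (\y.y) in (let z = (if false then (\u.u) else (\v.v)) in (if false then true else true))) then (if ((if true then true else false) && (7 == 0)) then ((\w.false) (if false then (\p.7) else (\q.3))) else true) else false) then 5 else (let r = (\s.false) in ((let t = (3 < 6) in (if true then (\a.a) else (\b.b))) (((\c.(\d.8)) false) (\e.3)))))
step 1: [let@0.0] (if (if (let z = (if false then (\u.u) else (\v.v)) in (if false then true else true)) then (if ((if true then true else false) && (7 == 0)) then ((\w.false) (if false then (\p.7) else (\q.3))) else true) else false) then 5 else (let r = (\s.false) in ((let t = (3 < 6) in (if true then (\a.a) else (\b.b))) (((\c.(\d.8)) false) (\e.3)))))
step 2: [let@0.0] (if (if (if false then true else true) then (if ((if true then true else false) && (7 == 0)) then ((\w.false) (if false then (\p.7) else (\q.3))) else true) else false) then 5 else (let r = (\s.false) in ((let t = (3 < 6) in (if true then (\a.a) else (\b.b))) (((\c.(\d.8)) false) (\e.3)))))
step 3: [if@0.0] (if (if true then (if ((if true then true else false) && (7 == 0)) then ((\w.false) (if false then (\p.7) else (\q.3))) else true) else false) then 5 else (let r = (\s.false) in ((let t = (3 < 6) in (if true then (\a.a) else (\b.b))) (((\c.(\d.8)) false) (\e.3)))))
step 4: [if@0] (if (if ((if true then true else false) && (7 == 0)) then ((\w.false) (if false then (\p.7) else (\q.3))) else true) then 5 else (let r = (\s.false) in ((let t = (3 < 6) in (if true then (\a.a) else (\b.b))) (((\c.(\d.8)) false) (\e.3)))))
step 5: [if@0.0.0] (if (if (true && (7 == 0)) then ((\w.false) (if false then (\p.7) else (\q.3))) else true) then 5 else (let r = (\s.false) in ((let t = (3 < 6) in (if true then (\a.a) else (\b.b))) (((\c.(\d.8)) false) (\e.3)))))

Answer: if at 0.0.0 : (if true then true else false)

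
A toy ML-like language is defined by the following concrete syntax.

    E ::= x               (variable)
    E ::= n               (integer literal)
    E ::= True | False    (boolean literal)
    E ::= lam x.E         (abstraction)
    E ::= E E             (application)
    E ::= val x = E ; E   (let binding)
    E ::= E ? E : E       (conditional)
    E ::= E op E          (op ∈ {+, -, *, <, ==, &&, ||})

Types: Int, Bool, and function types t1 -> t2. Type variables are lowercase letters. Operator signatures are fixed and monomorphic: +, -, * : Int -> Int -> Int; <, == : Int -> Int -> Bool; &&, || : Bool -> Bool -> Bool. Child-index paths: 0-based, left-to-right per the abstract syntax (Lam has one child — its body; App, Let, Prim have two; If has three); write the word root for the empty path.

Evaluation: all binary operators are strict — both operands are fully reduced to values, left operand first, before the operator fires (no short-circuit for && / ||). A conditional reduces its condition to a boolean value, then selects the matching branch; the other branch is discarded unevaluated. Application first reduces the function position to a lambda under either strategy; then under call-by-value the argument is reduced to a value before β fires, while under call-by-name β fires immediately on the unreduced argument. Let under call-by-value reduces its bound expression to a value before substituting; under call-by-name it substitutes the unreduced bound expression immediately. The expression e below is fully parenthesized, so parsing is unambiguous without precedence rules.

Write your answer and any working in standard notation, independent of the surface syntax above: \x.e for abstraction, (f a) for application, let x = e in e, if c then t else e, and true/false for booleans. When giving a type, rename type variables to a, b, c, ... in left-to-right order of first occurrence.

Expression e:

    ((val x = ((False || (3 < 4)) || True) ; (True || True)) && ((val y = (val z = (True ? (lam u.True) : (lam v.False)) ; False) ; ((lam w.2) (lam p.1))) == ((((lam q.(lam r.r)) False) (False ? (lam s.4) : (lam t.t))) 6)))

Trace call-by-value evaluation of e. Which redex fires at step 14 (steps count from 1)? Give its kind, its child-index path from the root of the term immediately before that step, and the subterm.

Derivation:
step 0: ((let x = ((false || (3 < 4)) || true) in (true || true)) && ((let y = (let z = (if true then (\u.true) else (\v.false)) in false) in ((\w.2) (\p.1))) == ((((\q.(\r.r)) false) (if false then (\s.4) else (\t.t))) 6)))
step 1: [delta@0.0.0.1] ((let x = ((false || true) || true) in (true || true)) && ((let y = (let z = (if true then (\u.true) else (\v.false)) in false) in ((\w.2) (\p.1))) == ((((\q.(\r.r)) false) (if false then (\s.4) else (\t.t))) 6)))
step 2: [delta@0.0.0] ((let x = (true || true) in (true || true)) && ((let y = (let z = (if true then (\u.true) else (\v.false)) in false) in ((\w.2) (\p.1))) == ((((\q.(\r.r)) false) (if false then (\s.4) else (\t.t))) 6)))
step 3: [delta@0.0] ((let x = true in (true || true)) && ((let y = (let z = (if true then (\u.true) else (\v.false)) in false) in ((\w.2) (\p.1))) == ((((\q.(\r.r)) false) (if false then (\s.4) else (\t.t))) 6)))
step 4: [let@0] ((true || true) && ((let y = (let z = (if true then (\u.true) else (\v.false)) in false) in ((\w.2) (\p.1))) == ((((\q.(\r.r)) false) (if false then (\s.4) else (\t.t))) 6)))
step 5: [delta@0] (true && ((let y = (let z = (if true then (\u.true) else (\v.false)) in false) in ((\w.2) (\p.1))) == ((((\q.(\r.r)) false) (if false then (\s.4) else (\t.t))) 6)))
step 6: [if@1.0.0.0] (true && ((let y = (let z = (\u.true) in false) in ((\w.2) (\p.1))) == ((((\q.(\r.r)) false) (if false then (\s.4) else (\t.t))) 6)))
step 7: [let@1.0.0] (true && ((let y = false in ((\w.2) (\p.1))) == ((((\q.(\r.r)) false) (if false then (\s.4) else (\t.t))) 6)))
step 8: [let@1.0] (true && (((\w.2) (\p.1)) == ((((\q.(\r.r)) false) (if false then (\s.4) else (\t.t))) 6)))
step 9: [beta@1.0] (true && (2 == ((((\q.(\r.r)) false) (if false then (\s.4) else (\t.t))) 6)))
step 10: [beta@1.1.0.0] (true && (2 == (((\r.r) (if false then (\s.4) else (\t.t))) 6)))
step 11: [if@1.1.0.1] (true && (2 == (((\r.r) (\t.t)) 6)))
step 12: [beta@1.1.0] (true && (2 == ((\t.t) 6)))
step 13: [beta@1.1] (true && (2 == 6))
step 14: [delta@1] (true && false)

Answer: delta at 1 : (2 == 6)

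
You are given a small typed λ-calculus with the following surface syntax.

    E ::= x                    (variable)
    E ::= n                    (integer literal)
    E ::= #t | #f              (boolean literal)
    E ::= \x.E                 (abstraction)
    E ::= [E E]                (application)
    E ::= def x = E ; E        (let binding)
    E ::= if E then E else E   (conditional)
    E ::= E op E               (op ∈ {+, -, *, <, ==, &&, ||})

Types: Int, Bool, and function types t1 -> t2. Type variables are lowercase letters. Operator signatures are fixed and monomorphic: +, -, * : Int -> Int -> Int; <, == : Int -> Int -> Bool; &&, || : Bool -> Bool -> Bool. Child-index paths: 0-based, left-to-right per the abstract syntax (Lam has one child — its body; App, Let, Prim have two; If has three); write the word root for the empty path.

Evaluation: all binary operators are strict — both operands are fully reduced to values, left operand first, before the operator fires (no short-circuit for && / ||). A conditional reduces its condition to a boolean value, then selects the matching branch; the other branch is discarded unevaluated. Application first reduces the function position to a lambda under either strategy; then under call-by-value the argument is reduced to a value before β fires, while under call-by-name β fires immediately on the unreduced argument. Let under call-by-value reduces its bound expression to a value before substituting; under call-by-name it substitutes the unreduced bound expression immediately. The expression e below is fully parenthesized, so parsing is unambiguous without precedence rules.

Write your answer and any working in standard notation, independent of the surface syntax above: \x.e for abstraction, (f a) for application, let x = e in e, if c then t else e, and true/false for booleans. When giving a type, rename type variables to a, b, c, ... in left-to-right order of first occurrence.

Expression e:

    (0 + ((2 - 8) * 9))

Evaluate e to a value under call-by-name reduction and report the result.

Trace:
step 0: (0 + ((2 - 8) * 9))
step 1: [delta@1.0] (0 + (-6 * 9))
step 2: [delta@1] (0 + -54)
step 3: [delta@root] -54

Answer: -54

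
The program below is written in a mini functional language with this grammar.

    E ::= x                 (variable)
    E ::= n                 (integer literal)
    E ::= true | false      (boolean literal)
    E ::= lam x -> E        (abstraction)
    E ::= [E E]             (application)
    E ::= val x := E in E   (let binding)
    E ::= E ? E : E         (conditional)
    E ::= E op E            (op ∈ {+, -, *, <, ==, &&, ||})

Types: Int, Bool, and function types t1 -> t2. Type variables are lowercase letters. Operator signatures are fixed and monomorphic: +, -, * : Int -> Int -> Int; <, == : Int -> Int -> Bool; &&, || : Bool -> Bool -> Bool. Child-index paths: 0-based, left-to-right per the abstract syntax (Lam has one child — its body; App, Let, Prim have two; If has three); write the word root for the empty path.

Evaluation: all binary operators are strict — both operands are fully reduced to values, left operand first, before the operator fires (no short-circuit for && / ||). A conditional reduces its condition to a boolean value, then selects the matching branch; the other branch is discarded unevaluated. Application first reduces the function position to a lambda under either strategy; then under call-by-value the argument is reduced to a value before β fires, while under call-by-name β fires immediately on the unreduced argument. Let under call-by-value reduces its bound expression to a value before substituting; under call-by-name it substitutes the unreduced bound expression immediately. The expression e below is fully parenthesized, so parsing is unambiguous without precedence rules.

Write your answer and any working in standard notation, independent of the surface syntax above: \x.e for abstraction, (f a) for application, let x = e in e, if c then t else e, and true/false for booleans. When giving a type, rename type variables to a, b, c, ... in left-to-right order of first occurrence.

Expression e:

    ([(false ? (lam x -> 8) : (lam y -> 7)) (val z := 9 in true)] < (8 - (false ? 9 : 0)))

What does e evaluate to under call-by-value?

Working:
step 0: (((if false then (\x.8) else (\y.7)) (let z = 9 in true)) < (8 - (if false then 9 else 0)))
step 1: [if@0.0] (((\y.7) (let z = 9 in true)) < (8 - (if false then 9 else 0)))
step 2: [let@0.1] (((\y.7) true) < (8 - (if false then 9 else 0)))
step 3: [beta@0] (7 < (8 - (if false then 9 else 0)))
step 4: [if@1.1] (7 < (8 - 0))
step 5: [delta@1] (7 < 8)
step 6: [delta@root] true

Answer: true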